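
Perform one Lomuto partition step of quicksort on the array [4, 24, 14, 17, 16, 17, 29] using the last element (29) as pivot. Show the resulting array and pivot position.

Lomuto partition with pivot = 29:

Initial array: [4, 24, 14, 17, 16, 17, 29]

arr[0]=4 <= 29: swap with position 0, array becomes [4, 24, 14, 17, 16, 17, 29]
arr[1]=24 <= 29: swap with position 1, array becomes [4, 24, 14, 17, 16, 17, 29]
arr[2]=14 <= 29: swap with position 2, array becomes [4, 24, 14, 17, 16, 17, 29]
arr[3]=17 <= 29: swap with position 3, array becomes [4, 24, 14, 17, 16, 17, 29]
arr[4]=16 <= 29: swap with position 4, array becomes [4, 24, 14, 17, 16, 17, 29]
arr[5]=17 <= 29: swap with position 5, array becomes [4, 24, 14, 17, 16, 17, 29]

Place pivot at position 6: [4, 24, 14, 17, 16, 17, 29]
Pivot position: 6

After partitioning with pivot 29, the array becomes [4, 24, 14, 17, 16, 17, 29]. The pivot is placed at index 6. All elements to the left of the pivot are <= 29, and all elements to the right are > 29.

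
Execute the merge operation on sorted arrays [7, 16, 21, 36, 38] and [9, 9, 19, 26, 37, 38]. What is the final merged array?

Merging process:

Compare 7 vs 9: take 7 from left. Merged: [7]
Compare 16 vs 9: take 9 from right. Merged: [7, 9]
Compare 16 vs 9: take 9 from right. Merged: [7, 9, 9]
Compare 16 vs 19: take 16 from left. Merged: [7, 9, 9, 16]
Compare 21 vs 19: take 19 from right. Merged: [7, 9, 9, 16, 19]
Compare 21 vs 26: take 21 from left. Merged: [7, 9, 9, 16, 19, 21]
Compare 36 vs 26: take 26 from right. Merged: [7, 9, 9, 16, 19, 21, 26]
Compare 36 vs 37: take 36 from left. Merged: [7, 9, 9, 16, 19, 21, 26, 36]
Compare 38 vs 37: take 37 from right. Merged: [7, 9, 9, 16, 19, 21, 26, 36, 37]
Compare 38 vs 38: take 38 from left. Merged: [7, 9, 9, 16, 19, 21, 26, 36, 37, 38]
Append remaining from right: [38]. Merged: [7, 9, 9, 16, 19, 21, 26, 36, 37, 38, 38]

Final merged array: [7, 9, 9, 16, 19, 21, 26, 36, 37, 38, 38]
Total comparisons: 10

The merged array is [7, 9, 9, 16, 19, 21, 26, 36, 37, 38, 38], requiring 10 comparisons. The merge step runs in O(n) time where n is the total number of elements.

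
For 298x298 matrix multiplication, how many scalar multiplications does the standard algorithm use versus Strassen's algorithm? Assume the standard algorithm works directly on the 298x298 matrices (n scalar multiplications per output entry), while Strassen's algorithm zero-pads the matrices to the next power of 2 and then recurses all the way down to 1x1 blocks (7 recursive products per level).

Matrix multiplication for 298x298 matrices:

Strassen's algorithm requires power-of-2 dimensions. Pad 298x298 to 512x512 (next power of 2).

Standard algorithm: 298^3 = 26463592 multiplications
Strassen's algorithm: 7^(log2(512)) = 7^9 = 40353607 multiplications
Difference: 26463592 - 40353607 = -13890015 (Strassen uses MORE here due to padding overhead — for small or just-over-power-of-2 n, padding can outweigh the per-level savings)

Standard: 26463592 multiplications (298^3). Strassen: 40353607 multiplications (7^9, after padding to 512x512). Strassen reduces 8 recursive multiplications to 7 at each level.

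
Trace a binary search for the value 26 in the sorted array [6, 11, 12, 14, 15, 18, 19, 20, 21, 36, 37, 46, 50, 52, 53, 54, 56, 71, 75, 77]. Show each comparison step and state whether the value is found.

Binary search for 26 in [6, 11, 12, 14, 15, 18, 19, 20, 21, 36, 37, 46, 50, 52, 53, 54, 56, 71, 75, 77]:

lo=0, hi=19, mid=9, arr[mid]=36 -> 36 > 26, search left half
lo=0, hi=8, mid=4, arr[mid]=15 -> 15 < 26, search right half
lo=5, hi=8, mid=6, arr[mid]=19 -> 19 < 26, search right half
lo=7, hi=8, mid=7, arr[mid]=20 -> 20 < 26, search right half
lo=8, hi=8, mid=8, arr[mid]=21 -> 21 < 26, search right half
lo=9 > hi=8, target 26 not found

Binary search determines that 26 is not in the array after 5 comparisons. The search space was exhausted without finding the target.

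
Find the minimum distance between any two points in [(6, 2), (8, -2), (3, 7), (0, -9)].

Computing all pairwise distances among 4 points:

d((6, 2), (8, -2)) = 4.4721 <-- minimum
d((6, 2), (3, 7)) = 5.831
d((6, 2), (0, -9)) = 12.53
d((8, -2), (3, 7)) = 10.2956
d((8, -2), (0, -9)) = 10.6301
d((3, 7), (0, -9)) = 16.2788

Closest pair: (6, 2) and (8, -2) with distance 4.4721

The closest pair is (6, 2) and (8, -2) with Euclidean distance 4.4721. For 4 points, brute-force pairwise comparison is shown above. For large n, the divide-and-conquer algorithm (sort by x, recurse on halves, check the dividing strip) achieves O(n log n).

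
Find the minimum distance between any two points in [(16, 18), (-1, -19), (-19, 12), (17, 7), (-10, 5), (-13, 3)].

Computing all pairwise distances among 6 points:

d((16, 18), (-1, -19)) = 40.7185
d((16, 18), (-19, 12)) = 35.5106
d((16, 18), (17, 7)) = 11.0454
d((16, 18), (-10, 5)) = 29.0689
d((16, 18), (-13, 3)) = 32.6497
d((-1, -19), (-19, 12)) = 35.8469
d((-1, -19), (17, 7)) = 31.6228
d((-1, -19), (-10, 5)) = 25.632
d((-1, -19), (-13, 3)) = 25.0599
d((-19, 12), (17, 7)) = 36.3456
d((-19, 12), (-10, 5)) = 11.4018
d((-19, 12), (-13, 3)) = 10.8167
d((17, 7), (-10, 5)) = 27.074
d((17, 7), (-13, 3)) = 30.2655
d((-10, 5), (-13, 3)) = 3.6056 <-- minimum

Closest pair: (-10, 5) and (-13, 3) with distance 3.6056

The closest pair is (-10, 5) and (-13, 3) with Euclidean distance 3.6056. For 6 points, brute-force pairwise comparison is shown above. For large n, the divide-and-conquer algorithm (sort by x, recurse on halves, check the dividing strip) achieves O(n log n).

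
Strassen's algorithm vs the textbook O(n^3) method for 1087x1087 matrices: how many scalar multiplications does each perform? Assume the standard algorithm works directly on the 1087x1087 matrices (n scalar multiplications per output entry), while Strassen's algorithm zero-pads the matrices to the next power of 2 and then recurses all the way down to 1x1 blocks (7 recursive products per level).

Matrix multiplication for 1087x1087 matrices:

Strassen's algorithm requires power-of-2 dimensions. Pad 1087x1087 to 2048x2048 (next power of 2).

Standard algorithm: 1087^3 = 1284365503 multiplications
Strassen's algorithm: 7^(log2(2048)) = 7^11 = 1977326743 multiplications
Difference: 1284365503 - 1977326743 = -692961240 (Strassen uses MORE here due to padding overhead — for small or just-over-power-of-2 n, padding can outweigh the per-level savings)

Standard: 1284365503 multiplications (1087^3). Strassen: 1977326743 multiplications (7^11, after padding to 2048x2048). Strassen reduces 8 recursive multiplications to 7 at each level.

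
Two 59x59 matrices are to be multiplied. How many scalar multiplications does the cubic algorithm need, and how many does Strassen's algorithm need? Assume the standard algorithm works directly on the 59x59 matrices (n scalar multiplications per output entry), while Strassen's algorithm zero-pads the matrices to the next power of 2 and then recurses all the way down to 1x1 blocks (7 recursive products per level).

Matrix multiplication for 59x59 matrices:

Strassen's algorithm requires power-of-2 dimensions. Pad 59x59 to 64x64 (next power of 2).

Standard algorithm: 59^3 = 205379 multiplications
Strassen's algorithm: 7^(log2(64)) = 7^6 = 117649 multiplications
Savings: 205379 - 117649 = 87730 multiplications

Standard: 205379 multiplications (59^3). Strassen: 117649 multiplications (7^6, after padding to 64x64). Strassen reduces 8 recursive multiplications to 7 at each level.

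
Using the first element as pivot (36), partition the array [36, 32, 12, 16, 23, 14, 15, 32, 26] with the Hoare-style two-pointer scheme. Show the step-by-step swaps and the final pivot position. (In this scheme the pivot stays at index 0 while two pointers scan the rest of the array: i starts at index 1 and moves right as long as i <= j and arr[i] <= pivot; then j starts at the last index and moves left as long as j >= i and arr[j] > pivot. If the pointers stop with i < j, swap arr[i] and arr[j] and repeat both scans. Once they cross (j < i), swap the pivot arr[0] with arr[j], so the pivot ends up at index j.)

Hoare-style two-pointer partition with pivot = 36:

Initial array: [36, 32, 12, 16, 23, 14, 15, 32, 26]

Pointers start at i = 1, j = 8.
i ends at 9, j ends at 8: the pointers have crossed (j < i), so scanning stops.

Swap pivot arr[0] with arr[8] to place pivot at position 8: [26, 32, 12, 16, 23, 14, 15, 32, 36]
Pivot position: 8

After partitioning with pivot 36, the array becomes [26, 32, 12, 16, 23, 14, 15, 32, 36]. The pivot is placed at index 8. All elements to the left of the pivot are <= 36, and all elements to the right are > 36.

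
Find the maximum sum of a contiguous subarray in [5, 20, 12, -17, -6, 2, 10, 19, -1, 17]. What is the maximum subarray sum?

Using Kadane's algorithm on [5, 20, 12, -17, -6, 2, 10, 19, -1, 17]:

Scanning through the array:
Position 1 (value 20): max_ending_here = 25, max_so_far = 25
Position 2 (value 12): max_ending_here = 37, max_so_far = 37
Position 3 (value -17): max_ending_here = 20, max_so_far = 37
Position 4 (value -6): max_ending_here = 14, max_so_far = 37
Position 5 (value 2): max_ending_here = 16, max_so_far = 37
Position 6 (value 10): max_ending_here = 26, max_so_far = 37
Position 7 (value 19): max_ending_here = 45, max_so_far = 45
Position 8 (value -1): max_ending_here = 44, max_so_far = 45
Position 9 (value 17): max_ending_here = 61, max_so_far = 61

Maximum subarray: [5, 20, 12, -17, -6, 2, 10, 19, -1, 17]
Maximum sum: 61

The maximum subarray is [5, 20, 12, -17, -6, 2, 10, 19, -1, 17] with sum 61. This subarray runs from index 0 to index 9.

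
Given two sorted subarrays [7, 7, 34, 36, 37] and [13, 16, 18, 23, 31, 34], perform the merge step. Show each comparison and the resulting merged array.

Merging process:

Compare 7 vs 13: take 7 from left. Merged: [7]
Compare 7 vs 13: take 7 from left. Merged: [7, 7]
Compare 34 vs 13: take 13 from right. Merged: [7, 7, 13]
Compare 34 vs 16: take 16 from right. Merged: [7, 7, 13, 16]
Compare 34 vs 18: take 18 from right. Merged: [7, 7, 13, 16, 18]
Compare 34 vs 23: take 23 from right. Merged: [7, 7, 13, 16, 18, 23]
Compare 34 vs 31: take 31 from right. Merged: [7, 7, 13, 16, 18, 23, 31]
Compare 34 vs 34: take 34 from left. Merged: [7, 7, 13, 16, 18, 23, 31, 34]
Compare 36 vs 34: take 34 from right. Merged: [7, 7, 13, 16, 18, 23, 31, 34, 34]
Append remaining from left: [36, 37]. Merged: [7, 7, 13, 16, 18, 23, 31, 34, 34, 36, 37]

Final merged array: [7, 7, 13, 16, 18, 23, 31, 34, 34, 36, 37]
Total comparisons: 9

The merged array is [7, 7, 13, 16, 18, 23, 31, 34, 34, 36, 37], requiring 9 comparisons. The merge step runs in O(n) time where n is the total number of elements.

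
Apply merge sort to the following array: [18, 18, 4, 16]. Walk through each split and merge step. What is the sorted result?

Merge sort trace:

Split: [18, 18, 4, 16] -> [18, 18] and [4, 16]
  Split: [18, 18] -> [18] and [18]
  Merge: [18] + [18] -> [18, 18]
  Split: [4, 16] -> [4] and [16]
  Merge: [4] + [16] -> [4, 16]
Merge: [18, 18] + [4, 16] -> [4, 16, 18, 18]

Final sorted array: [4, 16, 18, 18]

The merge sort proceeds by recursively splitting the array and merging sorted halves.
After all merges, the sorted array is [4, 16, 18, 18].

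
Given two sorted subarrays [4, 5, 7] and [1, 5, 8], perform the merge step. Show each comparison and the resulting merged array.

Merging process:

Compare 4 vs 1: take 1 from right. Merged: [1]
Compare 4 vs 5: take 4 from left. Merged: [1, 4]
Compare 5 vs 5: take 5 from left. Merged: [1, 4, 5]
Compare 7 vs 5: take 5 from right. Merged: [1, 4, 5, 5]
Compare 7 vs 8: take 7 from left. Merged: [1, 4, 5, 5, 7]
Append remaining from right: [8]. Merged: [1, 4, 5, 5, 7, 8]

Final merged array: [1, 4, 5, 5, 7, 8]
Total comparisons: 5

The merged array is [1, 4, 5, 5, 7, 8], requiring 5 comparisons. The merge step runs in O(n) time where n is the total number of elements.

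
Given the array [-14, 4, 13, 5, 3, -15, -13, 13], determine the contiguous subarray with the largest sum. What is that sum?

Using Kadane's algorithm on [-14, 4, 13, 5, 3, -15, -13, 13]:

Scanning through the array:
Position 1 (value 4): max_ending_here = 4, max_so_far = 4
Position 2 (value 13): max_ending_here = 17, max_so_far = 17
Position 3 (value 5): max_ending_here = 22, max_so_far = 22
Position 4 (value 3): max_ending_here = 25, max_so_far = 25
Position 5 (value -15): max_ending_here = 10, max_so_far = 25
Position 6 (value -13): max_ending_here = -3, max_so_far = 25
Position 7 (value 13): max_ending_here = 13, max_so_far = 25

Maximum subarray: [4, 13, 5, 3]
Maximum sum: 25

The maximum subarray is [4, 13, 5, 3] with sum 25. This subarray runs from index 1 to index 4.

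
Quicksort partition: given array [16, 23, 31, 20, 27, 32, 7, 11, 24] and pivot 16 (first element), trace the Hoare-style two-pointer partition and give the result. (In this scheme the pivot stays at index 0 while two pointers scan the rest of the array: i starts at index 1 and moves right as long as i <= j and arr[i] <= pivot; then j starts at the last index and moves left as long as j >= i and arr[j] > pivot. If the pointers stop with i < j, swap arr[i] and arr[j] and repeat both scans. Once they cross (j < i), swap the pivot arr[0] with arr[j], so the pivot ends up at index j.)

Hoare-style two-pointer partition with pivot = 16:

Initial array: [16, 23, 31, 20, 27, 32, 7, 11, 24]

Pointers start at i = 1, j = 8.
i stops at index 1 (arr[1]=23 > 16), j stops at index 7 (arr[7]=11 <= 16): swap arr[1] and arr[7], array becomes [16, 11, 31, 20, 27, 32, 7, 23, 24]
i stops at index 2 (arr[2]=31 > 16), j stops at index 6 (arr[6]=7 <= 16): swap arr[2] and arr[6], array becomes [16, 11, 7, 20, 27, 32, 31, 23, 24]
i ends at 3, j ends at 2: the pointers have crossed (j < i), so scanning stops.

Swap pivot arr[0] with arr[2] to place pivot at position 2: [7, 11, 16, 20, 27, 32, 31, 23, 24]
Pivot position: 2

After partitioning with pivot 16, the array becomes [7, 11, 16, 20, 27, 32, 31, 23, 24]. The pivot is placed at index 2. All elements to the left of the pivot are <= 16, and all elements to the right are > 16.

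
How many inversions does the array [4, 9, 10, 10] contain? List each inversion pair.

Finding inversions in [4, 9, 10, 10]:


Total inversions: 0

The array has 0 inversions. It is already sorted.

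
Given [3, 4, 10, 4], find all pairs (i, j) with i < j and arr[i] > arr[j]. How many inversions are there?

Finding inversions in [3, 4, 10, 4]:

(2, 3): arr[2]=10 > arr[3]=4

Total inversions: 1

The array has 1 inversion(s): (2,3). Each pair (i,j) satisfies i < j and arr[i] > arr[j].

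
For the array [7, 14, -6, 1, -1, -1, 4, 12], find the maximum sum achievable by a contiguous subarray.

Using Kadane's algorithm on [7, 14, -6, 1, -1, -1, 4, 12]:

Scanning through the array:
Position 1 (value 14): max_ending_here = 21, max_so_far = 21
Position 2 (value -6): max_ending_here = 15, max_so_far = 21
Position 3 (value 1): max_ending_here = 16, max_so_far = 21
Position 4 (value -1): max_ending_here = 15, max_so_far = 21
Position 5 (value -1): max_ending_here = 14, max_so_far = 21
Position 6 (value 4): max_ending_here = 18, max_so_far = 21
Position 7 (value 12): max_ending_here = 30, max_so_far = 30

Maximum subarray: [7, 14, -6, 1, -1, -1, 4, 12]
Maximum sum: 30

The maximum subarray is [7, 14, -6, 1, -1, -1, 4, 12] with sum 30. This subarray runs from index 0 to index 7.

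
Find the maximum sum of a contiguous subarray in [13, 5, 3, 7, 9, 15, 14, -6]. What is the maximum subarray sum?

Using Kadane's algorithm on [13, 5, 3, 7, 9, 15, 14, -6]:

Scanning through the array:
Position 1 (value 5): max_ending_here = 18, max_so_far = 18
Position 2 (value 3): max_ending_here = 21, max_so_far = 21
Position 3 (value 7): max_ending_here = 28, max_so_far = 28
Position 4 (value 9): max_ending_here = 37, max_so_far = 37
Position 5 (value 15): max_ending_here = 52, max_so_far = 52
Position 6 (value 14): max_ending_here = 66, max_so_far = 66
Position 7 (value -6): max_ending_here = 60, max_so_far = 66

Maximum subarray: [13, 5, 3, 7, 9, 15, 14]
Maximum sum: 66

The maximum subarray is [13, 5, 3, 7, 9, 15, 14] with sum 66. This subarray runs from index 0 to index 6.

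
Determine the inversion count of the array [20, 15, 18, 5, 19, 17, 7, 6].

Finding inversions in [20, 15, 18, 5, 19, 17, 7, 6]:

(0, 1): arr[0]=20 > arr[1]=15
(0, 2): arr[0]=20 > arr[2]=18
(0, 3): arr[0]=20 > arr[3]=5
(0, 4): arr[0]=20 > arr[4]=19
(0, 5): arr[0]=20 > arr[5]=17
(0, 6): arr[0]=20 > arr[6]=7
(0, 7): arr[0]=20 > arr[7]=6
(1, 3): arr[1]=15 > arr[3]=5
(1, 6): arr[1]=15 > arr[6]=7
(1, 7): arr[1]=15 > arr[7]=6
(2, 3): arr[2]=18 > arr[3]=5
(2, 5): arr[2]=18 > arr[5]=17
(2, 6): arr[2]=18 > arr[6]=7
(2, 7): arr[2]=18 > arr[7]=6
(4, 5): arr[4]=19 > arr[5]=17
(4, 6): arr[4]=19 > arr[6]=7
(4, 7): arr[4]=19 > arr[7]=6
(5, 6): arr[5]=17 > arr[6]=7
(5, 7): arr[5]=17 > arr[7]=6
(6, 7): arr[6]=7 > arr[7]=6

Total inversions: 20

The array has 20 inversion(s): (0,1), (0,2), (0,3), (0,4), (0,5), (0,6), (0,7), (1,3), (1,6), (1,7), (2,3), (2,5), (2,6), (2,7), (4,5), (4,6), (4,7), (5,6), (5,7), (6,7). Each pair (i,j) satisfies i < j and arr[i] > arr[j].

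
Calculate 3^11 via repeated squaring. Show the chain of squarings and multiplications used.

Computing 3^11 by squaring (build up from 3^1; each line after the first costs one multiplication):

3^1 = 3
3^2 = (3^1)^2 = 3^2 = 9
3^4 = (3^2)^2 = 9^2 = 81
3^5 = 3 * 3^4 = 3 * 81 = 243
3^10 = (3^5)^2 = 243^2 = 59049
3^11 = 3 * 3^10 = 3 * 59049 = 177147

Result: 177147
Multiplications needed: 5 (5 lines after 3^1)

3^11 = 177147. Using exponentiation by squaring, this requires 5 multiplications. The key idea: if the exponent is even, square the half-power; if odd, multiply by the base once.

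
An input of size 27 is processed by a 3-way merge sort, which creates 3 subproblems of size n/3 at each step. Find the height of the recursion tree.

For divide and conquer with division factor 3:

Problem sizes at each level:
Level 0: 27
Level 1: 9
Level 2: 3
Level 3: 1

The root is level 0 and the size-1 base case is level 3 (the tree spans levels 0 through 3, i.e. 4 levels counting the root), so the depth is the number of divisions: log_3(27) = 3

The recursion tree depth is log_3(27) = 3. At each level, the problem size is divided by 3, so it takes 3 divisions to reduce to a base case of size 1. The algorithm makes 3 recursive calls at each level.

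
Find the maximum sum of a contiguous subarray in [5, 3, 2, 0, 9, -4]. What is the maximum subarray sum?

Using Kadane's algorithm on [5, 3, 2, 0, 9, -4]:

Scanning through the array:
Position 1 (value 3): max_ending_here = 8, max_so_far = 8
Position 2 (value 2): max_ending_here = 10, max_so_far = 10
Position 3 (value 0): max_ending_here = 10, max_so_far = 10
Position 4 (value 9): max_ending_here = 19, max_so_far = 19
Position 5 (value -4): max_ending_here = 15, max_so_far = 19

Maximum subarray: [5, 3, 2, 0, 9]
Maximum sum: 19

The maximum subarray is [5, 3, 2, 0, 9] with sum 19. This subarray runs from index 0 to index 4.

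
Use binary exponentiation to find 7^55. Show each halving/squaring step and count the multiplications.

Computing 7^55 by squaring (build up from 7^1; each line after the first costs one multiplication):

7^1 = 7
7^2 = (7^1)^2 = 7^2 = 49
7^3 = 7 * 7^2 = 7 * 49 = 343
7^6 = (7^3)^2 = 343^2 = 117649
7^12 = (7^6)^2 = 117649^2 = 13841287201
7^13 = 7 * 7^12 = 7 * 13841287201 = 96889010407
7^26 = (7^13)^2 = 96889010407^2 = 9387480337647754305649
7^27 = 7 * 7^26 = 7 * 9387480337647754305649 = 65712362363534280139543
7^54 = (7^27)^2 = 65712362363534280139543^2 = 4318114567396436564035293097707728087552248849
7^55 = 7 * 7^54 = 7 * 4318114567396436564035293097707728087552248849 = 30226801971775055948247051683954096612865741943

Result: 30226801971775055948247051683954096612865741943
Multiplications needed: 9 (9 lines after 7^1)

7^55 = 30226801971775055948247051683954096612865741943. Using exponentiation by squaring, this requires 9 multiplications. The key idea: if the exponent is even, square the half-power; if odd, multiply by the base once.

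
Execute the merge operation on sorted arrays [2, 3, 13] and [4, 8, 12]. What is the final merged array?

Merging process:

Compare 2 vs 4: take 2 from left. Merged: [2]
Compare 3 vs 4: take 3 from left. Merged: [2, 3]
Compare 13 vs 4: take 4 from right. Merged: [2, 3, 4]
Compare 13 vs 8: take 8 from right. Merged: [2, 3, 4, 8]
Compare 13 vs 12: take 12 from right. Merged: [2, 3, 4, 8, 12]
Append remaining from left: [13]. Merged: [2, 3, 4, 8, 12, 13]

Final merged array: [2, 3, 4, 8, 12, 13]
Total comparisons: 5

The merged array is [2, 3, 4, 8, 12, 13], requiring 5 comparisons. The merge step runs in O(n) time where n is the total number of elements.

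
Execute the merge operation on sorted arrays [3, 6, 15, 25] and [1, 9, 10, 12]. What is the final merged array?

Merging process:

Compare 3 vs 1: take 1 from right. Merged: [1]
Compare 3 vs 9: take 3 from left. Merged: [1, 3]
Compare 6 vs 9: take 6 from left. Merged: [1, 3, 6]
Compare 15 vs 9: take 9 from right. Merged: [1, 3, 6, 9]
Compare 15 vs 10: take 10 from right. Merged: [1, 3, 6, 9, 10]
Compare 15 vs 12: take 12 from right. Merged: [1, 3, 6, 9, 10, 12]
Append remaining from left: [15, 25]. Merged: [1, 3, 6, 9, 10, 12, 15, 25]

Final merged array: [1, 3, 6, 9, 10, 12, 15, 25]
Total comparisons: 6

The merged array is [1, 3, 6, 9, 10, 12, 15, 25], requiring 6 comparisons. The merge step runs in O(n) time where n is the total number of elements.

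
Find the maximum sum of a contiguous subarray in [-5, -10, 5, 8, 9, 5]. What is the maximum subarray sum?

Using Kadane's algorithm on [-5, -10, 5, 8, 9, 5]:

Scanning through the array:
Position 1 (value -10): max_ending_here = -10, max_so_far = -5
Position 2 (value 5): max_ending_here = 5, max_so_far = 5
Position 3 (value 8): max_ending_here = 13, max_so_far = 13
Position 4 (value 9): max_ending_here = 22, max_so_far = 22
Position 5 (value 5): max_ending_here = 27, max_so_far = 27

Maximum subarray: [5, 8, 9, 5]
Maximum sum: 27

The maximum subarray is [5, 8, 9, 5] with sum 27. This subarray runs from index 2 to index 5.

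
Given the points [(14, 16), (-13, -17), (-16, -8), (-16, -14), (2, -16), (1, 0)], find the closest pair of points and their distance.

Computing all pairwise distances among 6 points:

d((14, 16), (-13, -17)) = 42.638
d((14, 16), (-16, -8)) = 38.4187
d((14, 16), (-16, -14)) = 42.4264
d((14, 16), (2, -16)) = 34.176
d((14, 16), (1, 0)) = 20.6155
d((-13, -17), (-16, -8)) = 9.4868
d((-13, -17), (-16, -14)) = 4.2426 <-- minimum
d((-13, -17), (2, -16)) = 15.0333
d((-13, -17), (1, 0)) = 22.0227
d((-16, -8), (-16, -14)) = 6.0
d((-16, -8), (2, -16)) = 19.6977
d((-16, -8), (1, 0)) = 18.7883
d((-16, -14), (2, -16)) = 18.1108
d((-16, -14), (1, 0)) = 22.0227
d((2, -16), (1, 0)) = 16.0312

Closest pair: (-13, -17) and (-16, -14) with distance 4.2426

The closest pair is (-13, -17) and (-16, -14) with Euclidean distance 4.2426. For 6 points, brute-force pairwise comparison is shown above. For large n, the divide-and-conquer algorithm (sort by x, recurse on halves, check the dividing strip) achieves O(n log n).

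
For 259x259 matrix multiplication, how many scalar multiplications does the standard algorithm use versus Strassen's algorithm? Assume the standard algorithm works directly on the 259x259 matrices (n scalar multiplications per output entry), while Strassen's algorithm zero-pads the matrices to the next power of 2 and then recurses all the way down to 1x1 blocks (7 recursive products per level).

Matrix multiplication for 259x259 matrices:

Strassen's algorithm requires power-of-2 dimensions. Pad 259x259 to 512x512 (next power of 2).

Standard algorithm: 259^3 = 17373979 multiplications
Strassen's algorithm: 7^(log2(512)) = 7^9 = 40353607 multiplications
Difference: 17373979 - 40353607 = -22979628 (Strassen uses MORE here due to padding overhead — for small or just-over-power-of-2 n, padding can outweigh the per-level savings)

Standard: 17373979 multiplications (259^3). Strassen: 40353607 multiplications (7^9, after padding to 512x512). Strassen reduces 8 recursive multiplications to 7 at each level.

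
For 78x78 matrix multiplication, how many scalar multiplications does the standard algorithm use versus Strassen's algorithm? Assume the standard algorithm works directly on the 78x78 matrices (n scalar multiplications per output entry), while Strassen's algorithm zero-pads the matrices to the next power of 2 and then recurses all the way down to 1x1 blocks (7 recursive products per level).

Matrix multiplication for 78x78 matrices:

Strassen's algorithm requires power-of-2 dimensions. Pad 78x78 to 128x128 (next power of 2).

Standard algorithm: 78^3 = 474552 multiplications
Strassen's algorithm: 7^(log2(128)) = 7^7 = 823543 multiplications
Difference: 474552 - 823543 = -348991 (Strassen uses MORE here due to padding overhead — for small or just-over-power-of-2 n, padding can outweigh the per-level savings)

Standard: 474552 multiplications (78^3). Strassen: 823543 multiplications (7^7, after padding to 128x128). Strassen reduces 8 recursive multiplications to 7 at each level.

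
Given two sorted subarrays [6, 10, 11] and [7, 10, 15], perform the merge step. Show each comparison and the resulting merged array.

Merging process:

Compare 6 vs 7: take 6 from left. Merged: [6]
Compare 10 vs 7: take 7 from right. Merged: [6, 7]
Compare 10 vs 10: take 10 from left. Merged: [6, 7, 10]
Compare 11 vs 10: take 10 from right. Merged: [6, 7, 10, 10]
Compare 11 vs 15: take 11 from left. Merged: [6, 7, 10, 10, 11]
Append remaining from right: [15]. Merged: [6, 7, 10, 10, 11, 15]

Final merged array: [6, 7, 10, 10, 11, 15]
Total comparisons: 5

The merged array is [6, 7, 10, 10, 11, 15], requiring 5 comparisons. The merge step runs in O(n) time where n is the total number of elements.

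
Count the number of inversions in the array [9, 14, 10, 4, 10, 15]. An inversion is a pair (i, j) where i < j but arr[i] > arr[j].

Finding inversions in [9, 14, 10, 4, 10, 15]:

(0, 3): arr[0]=9 > arr[3]=4
(1, 2): arr[1]=14 > arr[2]=10
(1, 3): arr[1]=14 > arr[3]=4
(1, 4): arr[1]=14 > arr[4]=10
(2, 3): arr[2]=10 > arr[3]=4

Total inversions: 5

The array has 5 inversion(s): (0,3), (1,2), (1,3), (1,4), (2,3). Each pair (i,j) satisfies i < j and arr[i] > arr[j].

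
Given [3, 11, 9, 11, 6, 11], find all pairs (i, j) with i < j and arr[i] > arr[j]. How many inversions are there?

Finding inversions in [3, 11, 9, 11, 6, 11]:

(1, 2): arr[1]=11 > arr[2]=9
(1, 4): arr[1]=11 > arr[4]=6
(2, 4): arr[2]=9 > arr[4]=6
(3, 4): arr[3]=11 > arr[4]=6

Total inversions: 4

The array has 4 inversion(s): (1,2), (1,4), (2,4), (3,4). Each pair (i,j) satisfies i < j and arr[i] > arr[j].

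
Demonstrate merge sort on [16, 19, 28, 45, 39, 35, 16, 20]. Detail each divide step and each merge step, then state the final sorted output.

Merge sort trace:

Split: [16, 19, 28, 45, 39, 35, 16, 20] -> [16, 19, 28, 45] and [39, 35, 16, 20]
  Split: [16, 19, 28, 45] -> [16, 19] and [28, 45]
    Split: [16, 19] -> [16] and [19]
    Merge: [16] + [19] -> [16, 19]
    Split: [28, 45] -> [28] and [45]
    Merge: [28] + [45] -> [28, 45]
  Merge: [16, 19] + [28, 45] -> [16, 19, 28, 45]
  Split: [39, 35, 16, 20] -> [39, 35] and [16, 20]
    Split: [39, 35] -> [39] and [35]
    Merge: [39] + [35] -> [35, 39]
    Split: [16, 20] -> [16] and [20]
    Merge: [16] + [20] -> [16, 20]
  Merge: [35, 39] + [16, 20] -> [16, 20, 35, 39]
Merge: [16, 19, 28, 45] + [16, 20, 35, 39] -> [16, 16, 19, 20, 28, 35, 39, 45]

Final sorted array: [16, 16, 19, 20, 28, 35, 39, 45]

The merge sort proceeds by recursively splitting the array and merging sorted halves.
After all merges, the sorted array is [16, 16, 19, 20, 28, 35, 39, 45].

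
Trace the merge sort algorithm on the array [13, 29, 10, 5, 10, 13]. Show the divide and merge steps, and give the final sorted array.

Merge sort trace:

Split: [13, 29, 10, 5, 10, 13] -> [13, 29, 10] and [5, 10, 13]
  Split: [13, 29, 10] -> [13] and [29, 10]
    Split: [29, 10] -> [29] and [10]
    Merge: [29] + [10] -> [10, 29]
  Merge: [13] + [10, 29] -> [10, 13, 29]
  Split: [5, 10, 13] -> [5] and [10, 13]
    Split: [10, 13] -> [10] and [13]
    Merge: [10] + [13] -> [10, 13]
  Merge: [5] + [10, 13] -> [5, 10, 13]
Merge: [10, 13, 29] + [5, 10, 13] -> [5, 10, 10, 13, 13, 29]

Final sorted array: [5, 10, 10, 13, 13, 29]

The merge sort proceeds by recursively splitting the array and merging sorted halves.
After all merges, the sorted array is [5, 10, 10, 13, 13, 29].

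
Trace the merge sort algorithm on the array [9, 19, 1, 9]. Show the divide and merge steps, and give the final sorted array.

Merge sort trace:

Split: [9, 19, 1, 9] -> [9, 19] and [1, 9]
  Split: [9, 19] -> [9] and [19]
  Merge: [9] + [19] -> [9, 19]
  Split: [1, 9] -> [1] and [9]
  Merge: [1] + [9] -> [1, 9]
Merge: [9, 19] + [1, 9] -> [1, 9, 9, 19]

Final sorted array: [1, 9, 9, 19]

The merge sort proceeds by recursively splitting the array and merging sorted halves.
After all merges, the sorted array is [1, 9, 9, 19].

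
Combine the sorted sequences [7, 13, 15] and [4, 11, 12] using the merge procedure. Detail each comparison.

Merging process:

Compare 7 vs 4: take 4 from right. Merged: [4]
Compare 7 vs 11: take 7 from left. Merged: [4, 7]
Compare 13 vs 11: take 11 from right. Merged: [4, 7, 11]
Compare 13 vs 12: take 12 from right. Merged: [4, 7, 11, 12]
Append remaining from left: [13, 15]. Merged: [4, 7, 11, 12, 13, 15]

Final merged array: [4, 7, 11, 12, 13, 15]
Total comparisons: 4

The merged array is [4, 7, 11, 12, 13, 15], requiring 4 comparisons. The merge step runs in O(n) time where n is the total number of elements.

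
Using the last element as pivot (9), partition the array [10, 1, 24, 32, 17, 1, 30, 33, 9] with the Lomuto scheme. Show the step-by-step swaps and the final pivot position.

Lomuto partition with pivot = 9:

Initial array: [10, 1, 24, 32, 17, 1, 30, 33, 9]

arr[0]=10 > 9: no swap
arr[1]=1 <= 9: swap with position 0, array becomes [1, 10, 24, 32, 17, 1, 30, 33, 9]
arr[2]=24 > 9: no swap
arr[3]=32 > 9: no swap
arr[4]=17 > 9: no swap
arr[5]=1 <= 9: swap with position 1, array becomes [1, 1, 24, 32, 17, 10, 30, 33, 9]
arr[6]=30 > 9: no swap
arr[7]=33 > 9: no swap

Place pivot at position 2: [1, 1, 9, 32, 17, 10, 30, 33, 24]
Pivot position: 2

After partitioning with pivot 9, the array becomes [1, 1, 9, 32, 17, 10, 30, 33, 24]. The pivot is placed at index 2. All elements to the left of the pivot are <= 9, and all elements to the right are > 9.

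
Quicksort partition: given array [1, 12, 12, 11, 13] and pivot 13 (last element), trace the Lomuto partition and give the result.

Lomuto partition with pivot = 13:

Initial array: [1, 12, 12, 11, 13]

arr[0]=1 <= 13: swap with position 0, array becomes [1, 12, 12, 11, 13]
arr[1]=12 <= 13: swap with position 1, array becomes [1, 12, 12, 11, 13]
arr[2]=12 <= 13: swap with position 2, array becomes [1, 12, 12, 11, 13]
arr[3]=11 <= 13: swap with position 3, array becomes [1, 12, 12, 11, 13]

Place pivot at position 4: [1, 12, 12, 11, 13]
Pivot position: 4

After partitioning with pivot 13, the array becomes [1, 12, 12, 11, 13]. The pivot is placed at index 4. All elements to the left of the pivot are <= 13, and all elements to the right are > 13.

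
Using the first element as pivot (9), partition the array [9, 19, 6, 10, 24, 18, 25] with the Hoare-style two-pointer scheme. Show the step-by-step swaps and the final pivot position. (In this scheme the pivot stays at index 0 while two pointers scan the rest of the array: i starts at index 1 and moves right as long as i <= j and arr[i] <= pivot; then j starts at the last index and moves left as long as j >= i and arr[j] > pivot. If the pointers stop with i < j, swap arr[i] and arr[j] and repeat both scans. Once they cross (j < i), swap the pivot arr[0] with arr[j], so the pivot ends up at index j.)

Hoare-style two-pointer partition with pivot = 9:

Initial array: [9, 19, 6, 10, 24, 18, 25]

Pointers start at i = 1, j = 6.
i stops at index 1 (arr[1]=19 > 9), j stops at index 2 (arr[2]=6 <= 9): swap arr[1] and arr[2], array becomes [9, 6, 19, 10, 24, 18, 25]
i ends at 2, j ends at 1: the pointers have crossed (j < i), so scanning stops.

Swap pivot arr[0] with arr[1] to place pivot at position 1: [6, 9, 19, 10, 24, 18, 25]
Pivot position: 1

After partitioning with pivot 9, the array becomes [6, 9, 19, 10, 24, 18, 25]. The pivot is placed at index 1. All elements to the left of the pivot are <= 9, and all elements to the right are > 9.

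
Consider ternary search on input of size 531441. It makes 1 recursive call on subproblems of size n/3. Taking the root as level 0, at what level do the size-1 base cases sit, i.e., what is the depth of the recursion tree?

For divide and conquer with division factor 3:

Problem sizes at each level:
Level 0: 531441
Level 1: 177147
Level 2: 59049
Level 3: 19683
Level 4: 6561
Level 5: 2187
Level 6: 729
Level 7: 243
Level 8: 81
Level 9: 27
Level 10: 9
Level 11: 3
Level 12: 1

The root is level 0 and the size-1 base case is level 12 (the tree spans levels 0 through 12, i.e. 13 levels counting the root), so the depth is the number of divisions: log_3(531441) = 12

The recursion tree depth is log_3(531441) = 12. At each level, the problem size is divided by 3, so it takes 12 divisions to reduce to a base case of size 1. The algorithm makes 1 recursive call at each level.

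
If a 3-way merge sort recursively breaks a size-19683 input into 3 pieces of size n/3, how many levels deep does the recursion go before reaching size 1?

For divide and conquer with division factor 3:

Problem sizes at each level:
Level 0: 19683
Level 1: 6561
Level 2: 2187
Level 3: 729
Level 4: 243
Level 5: 81
Level 6: 27
Level 7: 9
Level 8: 3
Level 9: 1

The root is level 0 and the size-1 base case is level 9 (the tree spans levels 0 through 9, i.e. 10 levels counting the root), so the depth is the number of divisions: log_3(19683) = 9

The recursion tree depth is log_3(19683) = 9. At each level, the problem size is divided by 3, so it takes 9 divisions to reduce to a base case of size 1. The algorithm makes 3 recursive calls at each level.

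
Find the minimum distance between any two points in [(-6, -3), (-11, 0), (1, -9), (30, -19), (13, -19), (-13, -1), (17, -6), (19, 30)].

Computing all pairwise distances among 8 points:

d((-6, -3), (-11, 0)) = 5.831
d((-6, -3), (1, -9)) = 9.2195
d((-6, -3), (30, -19)) = 39.3954
d((-6, -3), (13, -19)) = 24.8395
d((-6, -3), (-13, -1)) = 7.2801
d((-6, -3), (17, -6)) = 23.1948
d((-6, -3), (19, 30)) = 41.4005
d((-11, 0), (1, -9)) = 15.0
d((-11, 0), (30, -19)) = 45.1885
d((-11, 0), (13, -19)) = 30.6105
d((-11, 0), (-13, -1)) = 2.2361 <-- minimum
d((-11, 0), (17, -6)) = 28.6356
d((-11, 0), (19, 30)) = 42.4264
d((1, -9), (30, -19)) = 30.6757
d((1, -9), (13, -19)) = 15.6205
d((1, -9), (-13, -1)) = 16.1245
d((1, -9), (17, -6)) = 16.2788
d((1, -9), (19, 30)) = 42.9535
d((30, -19), (13, -19)) = 17.0
d((30, -19), (-13, -1)) = 46.6154
d((30, -19), (17, -6)) = 18.3848
d((30, -19), (19, 30)) = 50.2195
d((13, -19), (-13, -1)) = 31.6228
d((13, -19), (17, -6)) = 13.6015
d((13, -19), (19, 30)) = 49.366
d((-13, -1), (17, -6)) = 30.4138
d((-13, -1), (19, 30)) = 44.5533
d((17, -6), (19, 30)) = 36.0555

Closest pair: (-11, 0) and (-13, -1) with distance 2.2361

The closest pair is (-11, 0) and (-13, -1) with Euclidean distance 2.2361. For 8 points, brute-force pairwise comparison is shown above. For large n, the divide-and-conquer algorithm (sort by x, recurse on halves, check the dividing strip) achieves O(n log n).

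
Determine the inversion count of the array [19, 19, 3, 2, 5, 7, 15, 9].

Finding inversions in [19, 19, 3, 2, 5, 7, 15, 9]:

(0, 2): arr[0]=19 > arr[2]=3
(0, 3): arr[0]=19 > arr[3]=2
(0, 4): arr[0]=19 > arr[4]=5
(0, 5): arr[0]=19 > arr[5]=7
(0, 6): arr[0]=19 > arr[6]=15
(0, 7): arr[0]=19 > arr[7]=9
(1, 2): arr[1]=19 > arr[2]=3
(1, 3): arr[1]=19 > arr[3]=2
(1, 4): arr[1]=19 > arr[4]=5
(1, 5): arr[1]=19 > arr[5]=7
(1, 6): arr[1]=19 > arr[6]=15
(1, 7): arr[1]=19 > arr[7]=9
(2, 3): arr[2]=3 > arr[3]=2
(6, 7): arr[6]=15 > arr[7]=9

Total inversions: 14

The array has 14 inversion(s): (0,2), (0,3), (0,4), (0,5), (0,6), (0,7), (1,2), (1,3), (1,4), (1,5), (1,6), (1,7), (2,3), (6,7). Each pair (i,j) satisfies i < j and arr[i] > arr[j].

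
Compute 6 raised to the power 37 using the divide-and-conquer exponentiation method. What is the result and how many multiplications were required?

Computing 6^37 by squaring (build up from 6^1; each line after the first costs one multiplication):

6^1 = 6
6^2 = (6^1)^2 = 6^2 = 36
6^4 = (6^2)^2 = 36^2 = 1296
6^8 = (6^4)^2 = 1296^2 = 1679616
6^9 = 6 * 6^8 = 6 * 1679616 = 10077696
6^18 = (6^9)^2 = 10077696^2 = 101559956668416
6^36 = (6^18)^2 = 101559956668416^2 = 10314424798490535546171949056
6^37 = 6 * 6^36 = 6 * 10314424798490535546171949056 = 61886548790943213277031694336

Result: 61886548790943213277031694336
Multiplications needed: 7 (7 lines after 6^1)

6^37 = 61886548790943213277031694336. Using exponentiation by squaring, this requires 7 multiplications. The key idea: if the exponent is even, square the half-power; if odd, multiply by the base once.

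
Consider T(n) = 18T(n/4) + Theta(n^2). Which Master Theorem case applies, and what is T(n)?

Master Theorem for T(n) = 18T(n/4) + O(n^2):

a = 18, b = 4, c = 2
log_b(a) = log_4(18) = 2.0850

Case 1: c = 2 < log_4(18) = 2.0850
T(n) = O(n^(log_4 18))

For T(n) = 18T(n/4) + O(n^2): log_4(18) = 2.0850. This is Case 1 of the Master Theorem (c < log_b(a), work dominated by leaves), giving O(n^(log_4 18)).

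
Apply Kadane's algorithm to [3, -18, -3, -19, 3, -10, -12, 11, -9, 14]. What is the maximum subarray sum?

Using Kadane's algorithm on [3, -18, -3, -19, 3, -10, -12, 11, -9, 14]:

Scanning through the array:
Position 1 (value -18): max_ending_here = -15, max_so_far = 3
Position 2 (value -3): max_ending_here = -3, max_so_far = 3
Position 3 (value -19): max_ending_here = -19, max_so_far = 3
Position 4 (value 3): max_ending_here = 3, max_so_far = 3
Position 5 (value -10): max_ending_here = -7, max_so_far = 3
Position 6 (value -12): max_ending_here = -12, max_so_far = 3
Position 7 (value 11): max_ending_here = 11, max_so_far = 11
Position 8 (value -9): max_ending_here = 2, max_so_far = 11
Position 9 (value 14): max_ending_here = 16, max_so_far = 16

Maximum subarray: [11, -9, 14]
Maximum sum: 16

The maximum subarray is [11, -9, 14] with sum 16. This subarray runs from index 7 to index 9.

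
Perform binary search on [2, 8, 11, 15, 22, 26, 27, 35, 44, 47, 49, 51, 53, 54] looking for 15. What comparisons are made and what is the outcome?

Binary search for 15 in [2, 8, 11, 15, 22, 26, 27, 35, 44, 47, 49, 51, 53, 54]:

lo=0, hi=13, mid=6, arr[mid]=27 -> 27 > 15, search left half
lo=0, hi=5, mid=2, arr[mid]=11 -> 11 < 15, search right half
lo=3, hi=5, mid=4, arr[mid]=22 -> 22 > 15, search left half
lo=3, hi=3, mid=3, arr[mid]=15 -> Found target at index 3!

Binary search finds 15 at index 3 after 4 comparisons. The search repeatedly halves the search space by comparing with the middle element.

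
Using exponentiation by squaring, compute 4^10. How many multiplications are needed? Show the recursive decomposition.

Computing 4^10 by squaring (build up from 4^1; each line after the first costs one multiplication):

4^1 = 4
4^2 = (4^1)^2 = 4^2 = 16
4^4 = (4^2)^2 = 16^2 = 256
4^5 = 4 * 4^4 = 4 * 256 = 1024
4^10 = (4^5)^2 = 1024^2 = 1048576

Result: 1048576
Multiplications needed: 4 (4 lines after 4^1)

4^10 = 1048576. Using exponentiation by squaring, this requires 4 multiplications. The key idea: if the exponent is even, square the half-power; if odd, multiply by the base once.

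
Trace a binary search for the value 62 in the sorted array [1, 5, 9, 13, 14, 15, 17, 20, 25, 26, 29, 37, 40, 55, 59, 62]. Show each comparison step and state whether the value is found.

Binary search for 62 in [1, 5, 9, 13, 14, 15, 17, 20, 25, 26, 29, 37, 40, 55, 59, 62]:

lo=0, hi=15, mid=7, arr[mid]=20 -> 20 < 62, search right half
lo=8, hi=15, mid=11, arr[mid]=37 -> 37 < 62, search right half
lo=12, hi=15, mid=13, arr[mid]=55 -> 55 < 62, search right half
lo=14, hi=15, mid=14, arr[mid]=59 -> 59 < 62, search right half
lo=15, hi=15, mid=15, arr[mid]=62 -> Found target at index 15!

Binary search finds 62 at index 15 after 5 comparisons. The search repeatedly halves the search space by comparing with the middle element.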